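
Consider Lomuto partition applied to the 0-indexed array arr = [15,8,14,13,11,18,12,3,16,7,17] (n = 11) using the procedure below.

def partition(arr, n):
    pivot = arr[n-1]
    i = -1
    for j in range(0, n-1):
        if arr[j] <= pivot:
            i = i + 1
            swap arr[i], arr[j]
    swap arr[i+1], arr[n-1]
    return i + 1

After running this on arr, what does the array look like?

[15,8,14,13,11,12,3,16,7,17,18]

pivot = arr[10] = 17; i = -1
j=0: arr[0]=15 ≤ 17 → i=0, swap arr[0],arr[0] (no change) → [15,8,14,13,11,18,12,3,16,7,17]
j=1: arr[1]=8 ≤ 17 → i=1, swap arr[1],arr[1] (no change) → [15,8,14,13,11,18,12,3,16,7,17]
j=2: arr[2]=14 ≤ 17 → i=2, swap arr[2],arr[2] (no change) → [15,8,14,13,11,18,12,3,16,7,17]
j=3: arr[3]=13 ≤ 17 → i=3, swap arr[3],arr[3] (no change) → [15,8,14,13,11,18,12,3,16,7,17]
j=4: arr[4]=11 ≤ 17 → i=4, swap arr[4],arr[4] (no change) → [15,8,14,13,11,18,12,3,16,7,17]
j=5: arr[5]=18 > 17 → no swap
j=6: arr[6]=12 ≤ 17 → i=5, swap arr[5],arr[6] → [15,8,14,13,11,12,18,3,16,7,17]
j=7: arr[7]=3 ≤ 17 → i=6, swap arr[6],arr[7] → [15,8,14,13,11,12,3,18,16,7,17]
j=8: arr[8]=16 ≤ 17 → i=7, swap arr[7],arr[8] → [15,8,14,13,11,12,3,16,18,7,17]
j=9: arr[9]=7 ≤ 17 → i=8, swap arr[8],arr[9] → [15,8,14,13,11,12,3,16,7,18,17]
final swap arr[9],arr[10] → [15,8,14,13,11,12,3,16,7,17,18]; return 9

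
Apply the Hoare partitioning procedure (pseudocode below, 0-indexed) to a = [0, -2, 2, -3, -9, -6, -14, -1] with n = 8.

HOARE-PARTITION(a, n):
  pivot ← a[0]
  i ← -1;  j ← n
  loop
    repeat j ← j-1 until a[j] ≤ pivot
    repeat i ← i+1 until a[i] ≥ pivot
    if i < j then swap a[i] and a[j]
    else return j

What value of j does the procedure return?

pivot=0
j stops at 7 (-1), i stops at 0 (0); swap ⇒ [-1, -2, 2, -3, -9, -6, -14, 0]
j stops at 6 (-14), i stops at 2 (2); swap ⇒ [-1, -2, -14, -3, -9, -6, 2, 0]
j stops at 5, i stops at 6; i≥j ⇒ return 5. a=[-1, -2, -14, -3, -9, -6, 2, 0]

5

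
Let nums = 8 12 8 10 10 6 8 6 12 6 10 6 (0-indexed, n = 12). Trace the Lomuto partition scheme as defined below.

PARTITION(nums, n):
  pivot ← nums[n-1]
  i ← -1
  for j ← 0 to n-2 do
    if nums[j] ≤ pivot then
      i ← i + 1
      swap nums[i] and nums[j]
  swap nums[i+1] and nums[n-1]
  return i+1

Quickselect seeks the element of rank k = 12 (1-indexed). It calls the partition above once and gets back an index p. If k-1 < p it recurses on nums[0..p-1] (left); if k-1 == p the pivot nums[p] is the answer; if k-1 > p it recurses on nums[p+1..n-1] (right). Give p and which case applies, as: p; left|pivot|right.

pivot=6, i=-1
j=0: 8>6, skip
j=1: 12>6, skip
j=2: 8>6, skip
j=3: 10>6, skip
j=4: 10>6, skip
j=5: 6≤6, i=0, swap(0,5) ⇒ 6 12 8 10 10 8 8 6 12 6 10 6
j=6: 8>6, skip
j=7: 6≤6, i=1, swap(1,7) ⇒ 6 6 8 10 10 8 8 12 12 6 10 6
j=8: 12>6, skip
j=9: 6≤6, i=2, swap(2,9) ⇒ 6 6 6 10 10 8 8 12 12 8 10 6
j=10: 10>6, skip
swap(3,11) ⇒ 6 6 6 6 10 8 8 12 12 8 10 10; return 3
p = 3; k-1 = 11 > 3 ⇒ right

3; right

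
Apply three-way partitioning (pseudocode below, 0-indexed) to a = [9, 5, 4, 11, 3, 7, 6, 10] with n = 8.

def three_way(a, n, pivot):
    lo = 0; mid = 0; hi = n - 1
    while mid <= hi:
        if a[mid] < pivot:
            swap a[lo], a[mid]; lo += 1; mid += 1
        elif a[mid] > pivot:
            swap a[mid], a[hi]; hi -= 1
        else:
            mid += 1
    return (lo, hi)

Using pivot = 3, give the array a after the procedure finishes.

pivot = 3; lo=0, mid=0, hi=7
a[mid]=9>3: swap a[0],a[7]; hi=6 → [10, 5, 4, 11, 3, 7, 6, 9]
a[mid]=10>3: swap a[0],a[6]; hi=5 → [6, 5, 4, 11, 3, 7, 10, 9]
a[mid]=6>3: swap a[0],a[5]; hi=4 → [7, 5, 4, 11, 3, 6, 10, 9]
a[mid]=7>3: swap a[0],a[4]; hi=3 → [3, 5, 4, 11, 7, 6, 10, 9]
a[mid]=3=3: mid=1
a[mid]=5>3: swap a[1],a[3]; hi=2 → [3, 11, 4, 5, 7, 6, 10, 9]
a[mid]=11>3: swap a[1],a[2]; hi=1 → [3, 4, 11, 5, 7, 6, 10, 9]
a[mid]=4>3: swap a[1],a[1]; hi=0 → [3, 4, 11, 5, 7, 6, 10, 9]
end: lo=0, hi=0; a = [3, 4, 11, 5, 7, 6, 10, 9]

[3, 4, 11, 5, 7, 6, 10, 9]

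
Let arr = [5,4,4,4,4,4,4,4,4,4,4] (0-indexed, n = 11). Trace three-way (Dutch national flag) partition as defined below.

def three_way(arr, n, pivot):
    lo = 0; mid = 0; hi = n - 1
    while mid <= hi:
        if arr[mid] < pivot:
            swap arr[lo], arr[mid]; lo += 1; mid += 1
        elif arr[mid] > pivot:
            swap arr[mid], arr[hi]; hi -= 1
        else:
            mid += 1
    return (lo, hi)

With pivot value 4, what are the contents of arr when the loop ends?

pivot = 4; lo=0, mid=0, hi=10
arr[mid]=5>4: swap arr[0],arr[10]; hi=9 → [4,4,4,4,4,4,4,4,4,4,5]
arr[mid]=4=4: mid=1
arr[mid]=4=4: mid=2
arr[mid]=4=4: mid=3
arr[mid]=4=4: mid=4
arr[mid]=4=4: mid=5
arr[mid]=4=4: mid=6
arr[mid]=4=4: mid=7
arr[mid]=4=4: mid=8
arr[mid]=4=4: mid=9
arr[mid]=4=4: mid=10
end: lo=0, hi=9; arr = [4,4,4,4,4,4,4,4,4,4,5]

[4,4,4,4,4,4,4,4,4,4,5]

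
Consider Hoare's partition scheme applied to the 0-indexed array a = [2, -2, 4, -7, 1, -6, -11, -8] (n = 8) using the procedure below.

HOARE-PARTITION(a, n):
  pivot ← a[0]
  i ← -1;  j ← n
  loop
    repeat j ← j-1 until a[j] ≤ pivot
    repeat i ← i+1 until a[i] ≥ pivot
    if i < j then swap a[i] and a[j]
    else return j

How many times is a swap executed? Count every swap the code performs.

pivot = a[0] = 2; i = -1, j = 8
j→7 (a[7]=-8≤2), i→0 (a[0]=2≥2); i<j, swap → [-8, -2, 4, -7, 1, -6, -11, 2]
j→6 (a[6]=-11≤2), i→2 (a[2]=4≥2); i<j, swap → [-8, -2, -11, -7, 1, -6, 4, 2]
j→5, i→6; i≥j, return j=5. a = [-8, -2, -11, -7, 1, -6, 4, 2]

2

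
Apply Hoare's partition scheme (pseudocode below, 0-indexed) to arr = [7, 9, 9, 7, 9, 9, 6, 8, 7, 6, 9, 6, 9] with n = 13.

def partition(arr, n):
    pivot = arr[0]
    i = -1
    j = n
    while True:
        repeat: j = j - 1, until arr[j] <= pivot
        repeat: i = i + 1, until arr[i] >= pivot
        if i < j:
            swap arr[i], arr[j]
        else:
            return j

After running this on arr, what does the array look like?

[6, 6, 7, 6, 9, 9, 7, 8, 9, 9, 9, 7, 9]

pivot=7
j stops at 11 (6), i stops at 0 (7); swap ⇒ [6, 9, 9, 7, 9, 9, 6, 8, 7, 6, 9, 7, 9]
j stops at 9 (6), i stops at 1 (9); swap ⇒ [6, 6, 9, 7, 9, 9, 6, 8, 7, 9, 9, 7, 9]
j stops at 8 (7), i stops at 2 (9); swap ⇒ [6, 6, 7, 7, 9, 9, 6, 8, 9, 9, 9, 7, 9]
j stops at 6 (6), i stops at 3 (7); swap ⇒ [6, 6, 7, 6, 9, 9, 7, 8, 9, 9, 9, 7, 9]
j stops at 3, i stops at 4; i≥j ⇒ return 3. arr=[6, 6, 7, 6, 9, 9, 7, 8, 9, 9, 9, 7, 9]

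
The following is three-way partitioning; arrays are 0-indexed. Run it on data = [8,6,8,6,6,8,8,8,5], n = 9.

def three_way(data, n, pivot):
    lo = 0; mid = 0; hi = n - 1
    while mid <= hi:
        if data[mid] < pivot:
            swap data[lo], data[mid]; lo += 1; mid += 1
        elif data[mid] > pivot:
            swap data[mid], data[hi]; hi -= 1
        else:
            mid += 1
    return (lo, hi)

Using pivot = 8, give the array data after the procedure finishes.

[6,6,6,5,8,8,8,8,8]

pivot = 8; lo=0, mid=0, hi=8
data[mid]=8=8: mid=1
data[mid]=6<8: swap data[0],data[1]; lo=1,mid=2 → [6,8,8,6,6,8,8,8,5]
data[mid]=8=8: mid=3
data[mid]=6<8: swap data[1],data[3]; lo=2,mid=4 → [6,6,8,8,6,8,8,8,5]
data[mid]=6<8: swap data[2],data[4]; lo=3,mid=5 → [6,6,6,8,8,8,8,8,5]
data[mid]=8=8: mid=6
data[mid]=8=8: mid=7
data[mid]=8=8: mid=8
data[mid]=5<8: swap data[3],data[8]; lo=4,mid=9 → [6,6,6,5,8,8,8,8,8]
end: lo=4, hi=8; data = [6,6,6,5,8,8,8,8,8]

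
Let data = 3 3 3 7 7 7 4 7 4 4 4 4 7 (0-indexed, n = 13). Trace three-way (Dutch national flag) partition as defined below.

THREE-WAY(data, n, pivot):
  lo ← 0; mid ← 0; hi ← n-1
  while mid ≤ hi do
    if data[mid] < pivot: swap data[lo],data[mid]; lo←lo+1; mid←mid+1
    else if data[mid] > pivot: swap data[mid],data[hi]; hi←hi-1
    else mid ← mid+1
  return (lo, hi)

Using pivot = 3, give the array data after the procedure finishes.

pivot = 3; lo=0, mid=0, hi=12
data[mid]=3=3: mid=1
data[mid]=3=3: mid=2
data[mid]=3=3: mid=3
data[mid]=7>3: swap data[3],data[12]; hi=11 → 3 3 3 7 7 7 4 7 4 4 4 4 7
data[mid]=7>3: swap data[3],data[11]; hi=10 → 3 3 3 4 7 7 4 7 4 4 4 7 7
data[mid]=4>3: swap data[3],data[10]; hi=9 → 3 3 3 4 7 7 4 7 4 4 4 7 7
data[mid]=4>3: swap data[3],data[9]; hi=8 → 3 3 3 4 7 7 4 7 4 4 4 7 7
data[mid]=4>3: swap data[3],data[8]; hi=7 → 3 3 3 4 7 7 4 7 4 4 4 7 7
data[mid]=4>3: swap data[3],data[7]; hi=6 → 3 3 3 7 7 7 4 4 4 4 4 7 7
data[mid]=7>3: swap data[3],data[6]; hi=5 → 3 3 3 4 7 7 7 4 4 4 4 7 7
data[mid]=4>3: swap data[3],data[5]; hi=4 → 3 3 3 7 7 4 7 4 4 4 4 7 7
data[mid]=7>3: swap data[3],data[4]; hi=3 → 3 3 3 7 7 4 7 4 4 4 4 7 7
data[mid]=7>3: swap data[3],data[3]; hi=2 → 3 3 3 7 7 4 7 4 4 4 4 7 7
end: lo=0, hi=2; data = 3 3 3 7 7 4 7 4 4 4 4 7 7

3 3 3 7 7 4 7 4 4 4 4 7 7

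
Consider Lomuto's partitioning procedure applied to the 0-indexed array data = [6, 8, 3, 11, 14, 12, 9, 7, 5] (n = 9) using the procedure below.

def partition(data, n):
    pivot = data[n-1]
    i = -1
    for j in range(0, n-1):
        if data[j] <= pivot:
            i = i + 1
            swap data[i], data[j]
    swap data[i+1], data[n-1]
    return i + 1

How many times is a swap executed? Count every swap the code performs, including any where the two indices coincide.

2

pivot=5, i=-1
j=0: 6>5, skip
j=1: 8>5, skip
j=2: 3≤5, i=0, swap(0,2) ⇒ [3, 8, 6, 11, 14, 12, 9, 7, 5]
j=3: 11>5, skip
j=4: 14>5, skip
j=5: 12>5, skip
j=6: 9>5, skip
j=7: 7>5, skip
swap(1,8) ⇒ [3, 5, 6, 11, 14, 12, 9, 7, 8]; return 1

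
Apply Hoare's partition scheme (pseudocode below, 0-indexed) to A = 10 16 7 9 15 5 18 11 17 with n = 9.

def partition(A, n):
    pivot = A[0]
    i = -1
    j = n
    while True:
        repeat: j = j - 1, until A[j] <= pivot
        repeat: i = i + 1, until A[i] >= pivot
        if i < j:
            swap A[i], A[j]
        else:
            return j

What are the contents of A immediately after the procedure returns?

5 9 7 16 15 10 18 11 17

pivot=10
j stops at 5 (5), i stops at 0 (10); swap ⇒ 5 16 7 9 15 10 18 11 17
j stops at 3 (9), i stops at 1 (16); swap ⇒ 5 9 7 16 15 10 18 11 17
j stops at 2, i stops at 3; i≥j ⇒ return 2. A=5 9 7 16 15 10 18 11 17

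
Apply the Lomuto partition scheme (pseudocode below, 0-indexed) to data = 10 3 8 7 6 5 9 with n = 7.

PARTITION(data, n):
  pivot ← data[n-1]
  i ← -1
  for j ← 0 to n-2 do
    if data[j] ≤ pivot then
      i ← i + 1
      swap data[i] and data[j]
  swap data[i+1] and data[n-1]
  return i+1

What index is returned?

5

pivot = data[6] = 9; i = -1
j=0: data[0]=10 > 9 → no swap
j=1: data[1]=3 ≤ 9 → i=0, swap data[0],data[1] → 3 10 8 7 6 5 9
j=2: data[2]=8 ≤ 9 → i=1, swap data[1],data[2] → 3 8 10 7 6 5 9
j=3: data[3]=7 ≤ 9 → i=2, swap data[2],data[3] → 3 8 7 10 6 5 9
j=4: data[4]=6 ≤ 9 → i=3, swap data[3],data[4] → 3 8 7 6 10 5 9
j=5: data[5]=5 ≤ 9 → i=4, swap data[4],data[5] → 3 8 7 6 5 10 9
final swap data[5],data[6] → 3 8 7 6 5 9 10; return 5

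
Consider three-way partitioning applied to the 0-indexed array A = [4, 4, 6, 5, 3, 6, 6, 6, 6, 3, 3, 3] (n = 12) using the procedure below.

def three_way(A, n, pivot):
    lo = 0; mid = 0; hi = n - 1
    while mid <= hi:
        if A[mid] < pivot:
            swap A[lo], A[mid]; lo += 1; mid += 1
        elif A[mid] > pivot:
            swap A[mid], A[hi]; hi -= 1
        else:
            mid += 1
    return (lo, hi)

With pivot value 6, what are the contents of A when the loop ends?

[4, 4, 5, 3, 3, 3, 3, 6, 6, 6, 6, 6]

lo=0 mid=0 hi=11
4<6: swap(0,0), lo=1 mid=1 ⇒ [4, 4, 6, 5, 3, 6, 6, 6, 6, 3, 3, 3]
4<6: swap(1,1), lo=2 mid=2 ⇒ [4, 4, 6, 5, 3, 6, 6, 6, 6, 3, 3, 3]
6=6: mid=3
5<6: swap(2,3), lo=3 mid=4 ⇒ [4, 4, 5, 6, 3, 6, 6, 6, 6, 3, 3, 3]
3<6: swap(3,4), lo=4 mid=5 ⇒ [4, 4, 5, 3, 6, 6, 6, 6, 6, 3, 3, 3]
6=6: mid=6
6=6: mid=7
6=6: mid=8
6=6: mid=9
3<6: swap(4,9), lo=5 mid=10 ⇒ [4, 4, 5, 3, 3, 6, 6, 6, 6, 6, 3, 3]
3<6: swap(5,10), lo=6 mid=11 ⇒ [4, 4, 5, 3, 3, 3, 6, 6, 6, 6, 6, 3]
3<6: swap(6,11), lo=7 mid=12 ⇒ [4, 4, 5, 3, 3, 3, 3, 6, 6, 6, 6, 6]
done. lo=7 hi=11; A=[4, 4, 5, 3, 3, 3, 3, 6, 6, 6, 6, 6]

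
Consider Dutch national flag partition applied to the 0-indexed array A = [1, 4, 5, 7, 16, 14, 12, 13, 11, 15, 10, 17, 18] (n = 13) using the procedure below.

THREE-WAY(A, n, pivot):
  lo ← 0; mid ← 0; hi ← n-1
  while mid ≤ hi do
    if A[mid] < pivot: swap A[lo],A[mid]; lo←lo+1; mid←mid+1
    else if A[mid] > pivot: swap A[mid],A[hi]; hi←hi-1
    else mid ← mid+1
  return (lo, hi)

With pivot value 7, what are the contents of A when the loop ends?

lo=0 mid=0 hi=12
1<7: swap(0,0), lo=1 mid=1 ⇒ [1, 4, 5, 7, 16, 14, 12, 13, 11, 15, 10, 17, 18]
4<7: swap(1,1), lo=2 mid=2 ⇒ [1, 4, 5, 7, 16, 14, 12, 13, 11, 15, 10, 17, 18]
5<7: swap(2,2), lo=3 mid=3 ⇒ [1, 4, 5, 7, 16, 14, 12, 13, 11, 15, 10, 17, 18]
7=7: mid=4
16>7: swap(4,12), hi=11 ⇒ [1, 4, 5, 7, 18, 14, 12, 13, 11, 15, 10, 17, 16]
18>7: swap(4,11), hi=10 ⇒ [1, 4, 5, 7, 17, 14, 12, 13, 11, 15, 10, 18, 16]
17>7: swap(4,10), hi=9 ⇒ [1, 4, 5, 7, 10, 14, 12, 13, 11, 15, 17, 18, 16]
10>7: swap(4,9), hi=8 ⇒ [1, 4, 5, 7, 15, 14, 12, 13, 11, 10, 17, 18, 16]
15>7: swap(4,8), hi=7 ⇒ [1, 4, 5, 7, 11, 14, 12, 13, 15, 10, 17, 18, 16]
11>7: swap(4,7), hi=6 ⇒ [1, 4, 5, 7, 13, 14, 12, 11, 15, 10, 17, 18, 16]
13>7: swap(4,6), hi=5 ⇒ [1, 4, 5, 7, 12, 14, 13, 11, 15, 10, 17, 18, 16]
12>7: swap(4,5), hi=4 ⇒ [1, 4, 5, 7, 14, 12, 13, 11, 15, 10, 17, 18, 16]
14>7: swap(4,4), hi=3 ⇒ [1, 4, 5, 7, 14, 12, 13, 11, 15, 10, 17, 18, 16]
done. lo=3 hi=3; A=[1, 4, 5, 7, 14, 12, 13, 11, 15, 10, 17, 18, 16]

[1, 4, 5, 7, 14, 12, 13, 11, 15, 10, 17, 18, 16]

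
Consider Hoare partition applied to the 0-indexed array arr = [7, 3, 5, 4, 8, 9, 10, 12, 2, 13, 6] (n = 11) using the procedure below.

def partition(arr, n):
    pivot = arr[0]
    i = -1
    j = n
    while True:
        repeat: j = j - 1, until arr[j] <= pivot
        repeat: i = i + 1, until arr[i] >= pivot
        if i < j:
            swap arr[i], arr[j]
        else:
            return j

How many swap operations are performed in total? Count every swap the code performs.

pivot = arr[0] = 7; i = -1, j = 11
j→10 (arr[10]=6≤7), i→0 (arr[0]=7≥7); i<j, swap → [6, 3, 5, 4, 8, 9, 10, 12, 2, 13, 7]
j→8 (arr[8]=2≤7), i→4 (arr[4]=8≥7); i<j, swap → [6, 3, 5, 4, 2, 9, 10, 12, 8, 13, 7]
j→4, i→5; i≥j, return j=4. arr = [6, 3, 5, 4, 2, 9, 10, 12, 8, 13, 7]

2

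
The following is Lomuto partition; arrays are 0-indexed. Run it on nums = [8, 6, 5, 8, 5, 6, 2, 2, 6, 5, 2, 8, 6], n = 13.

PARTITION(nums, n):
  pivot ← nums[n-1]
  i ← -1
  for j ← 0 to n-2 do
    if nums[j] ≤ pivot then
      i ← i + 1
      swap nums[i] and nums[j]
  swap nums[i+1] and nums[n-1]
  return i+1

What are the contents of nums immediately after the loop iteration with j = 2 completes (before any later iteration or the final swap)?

pivot=6, i=-1
j=0: 8>6, skip
j=1: 6≤6, i=0, swap(0,1) ⇒ [6, 8, 5, 8, 5, 6, 2, 2, 6, 5, 2, 8, 6]
j=2: 5≤6, i=1, swap(1,2) ⇒ [6, 5, 8, 8, 5, 6, 2, 2, 6, 5, 2, 8, 6]
(after j=2) nums = [6, 5, 8, 8, 5, 6, 2, 2, 6, 5, 2, 8, 6]

[6, 5, 8, 8, 5, 6, 2, 2, 6, 5, 2, 8, 6]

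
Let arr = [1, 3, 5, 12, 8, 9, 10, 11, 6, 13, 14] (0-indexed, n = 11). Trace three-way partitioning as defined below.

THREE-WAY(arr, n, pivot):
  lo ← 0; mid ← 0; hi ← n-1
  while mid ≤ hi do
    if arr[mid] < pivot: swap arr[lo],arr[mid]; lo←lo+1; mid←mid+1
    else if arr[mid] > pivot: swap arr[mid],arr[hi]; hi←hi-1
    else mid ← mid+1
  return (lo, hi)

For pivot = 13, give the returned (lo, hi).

(9, 9)

pivot = 13; lo=0, mid=0, hi=10
arr[mid]=1<13: swap arr[0],arr[0]; lo=1,mid=1 → [1, 3, 5, 12, 8, 9, 10, 11, 6, 13, 14]
arr[mid]=3<13: swap arr[1],arr[1]; lo=2,mid=2 → [1, 3, 5, 12, 8, 9, 10, 11, 6, 13, 14]
arr[mid]=5<13: swap arr[2],arr[2]; lo=3,mid=3 → [1, 3, 5, 12, 8, 9, 10, 11, 6, 13, 14]
arr[mid]=12<13: swap arr[3],arr[3]; lo=4,mid=4 → [1, 3, 5, 12, 8, 9, 10, 11, 6, 13, 14]
arr[mid]=8<13: swap arr[4],arr[4]; lo=5,mid=5 → [1, 3, 5, 12, 8, 9, 10, 11, 6, 13, 14]
arr[mid]=9<13: swap arr[5],arr[5]; lo=6,mid=6 → [1, 3, 5, 12, 8, 9, 10, 11, 6, 13, 14]
arr[mid]=10<13: swap arr[6],arr[6]; lo=7,mid=7 → [1, 3, 5, 12, 8, 9, 10, 11, 6, 13, 14]
arr[mid]=11<13: swap arr[7],arr[7]; lo=8,mid=8 → [1, 3, 5, 12, 8, 9, 10, 11, 6, 13, 14]
arr[mid]=6<13: swap arr[8],arr[8]; lo=9,mid=9 → [1, 3, 5, 12, 8, 9, 10, 11, 6, 13, 14]
arr[mid]=13=13: mid=10
arr[mid]=14>13: swap arr[10],arr[10]; hi=9 → [1, 3, 5, 12, 8, 9, 10, 11, 6, 13, 14]
end: lo=9, hi=9; arr = [1, 3, 5, 12, 8, 9, 10, 11, 6, 13, 14]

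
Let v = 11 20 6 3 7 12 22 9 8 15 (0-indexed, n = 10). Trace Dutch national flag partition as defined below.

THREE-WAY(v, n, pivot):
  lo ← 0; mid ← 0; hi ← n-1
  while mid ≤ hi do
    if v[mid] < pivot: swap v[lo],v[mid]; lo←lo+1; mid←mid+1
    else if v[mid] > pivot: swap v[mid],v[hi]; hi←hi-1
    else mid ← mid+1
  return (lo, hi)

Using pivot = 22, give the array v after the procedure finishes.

11 20 6 3 7 12 9 8 15 22

lo=0 mid=0 hi=9
11<22: swap(0,0), lo=1 mid=1 ⇒ 11 20 6 3 7 12 22 9 8 15
20<22: swap(1,1), lo=2 mid=2 ⇒ 11 20 6 3 7 12 22 9 8 15
6<22: swap(2,2), lo=3 mid=3 ⇒ 11 20 6 3 7 12 22 9 8 15
3<22: swap(3,3), lo=4 mid=4 ⇒ 11 20 6 3 7 12 22 9 8 15
7<22: swap(4,4), lo=5 mid=5 ⇒ 11 20 6 3 7 12 22 9 8 15
12<22: swap(5,5), lo=6 mid=6 ⇒ 11 20 6 3 7 12 22 9 8 15
22=22: mid=7
9<22: swap(6,7), lo=7 mid=8 ⇒ 11 20 6 3 7 12 9 22 8 15
8<22: swap(7,8), lo=8 mid=9 ⇒ 11 20 6 3 7 12 9 8 22 15
15<22: swap(8,9), lo=9 mid=10 ⇒ 11 20 6 3 7 12 9 8 15 22
done. lo=9 hi=9; v=11 20 6 3 7 12 9 8 15 22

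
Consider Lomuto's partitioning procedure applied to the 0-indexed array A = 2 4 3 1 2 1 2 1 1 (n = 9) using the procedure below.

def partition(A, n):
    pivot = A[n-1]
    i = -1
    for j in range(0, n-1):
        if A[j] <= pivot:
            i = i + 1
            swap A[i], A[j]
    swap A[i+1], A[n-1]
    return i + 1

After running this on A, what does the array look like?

pivot = A[8] = 1; i = -1
j=0: A[0]=2 > 1 → no swap
j=1: A[1]=4 > 1 → no swap
j=2: A[2]=3 > 1 → no swap
j=3: A[3]=1 ≤ 1 → i=0, swap A[0],A[3] → 1 4 3 2 2 1 2 1 1
j=4: A[4]=2 > 1 → no swap
j=5: A[5]=1 ≤ 1 → i=1, swap A[1],A[5] → 1 1 3 2 2 4 2 1 1
j=6: A[6]=2 > 1 → no swap
j=7: A[7]=1 ≤ 1 → i=2, swap A[2],A[7] → 1 1 1 2 2 4 2 3 1
final swap A[3],A[8] → 1 1 1 1 2 4 2 3 2; return 3

1 1 1 1 2 4 2 3 2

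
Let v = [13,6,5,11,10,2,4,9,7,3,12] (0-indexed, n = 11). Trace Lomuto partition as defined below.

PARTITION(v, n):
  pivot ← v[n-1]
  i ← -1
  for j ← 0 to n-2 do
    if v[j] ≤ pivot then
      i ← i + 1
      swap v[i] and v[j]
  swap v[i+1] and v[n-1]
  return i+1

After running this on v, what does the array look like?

[6,5,11,10,2,4,9,7,3,12,13]

pivot=12, i=-1
j=0: 13>12, skip
j=1: 6≤12, i=0, swap(0,1) ⇒ [6,13,5,11,10,2,4,9,7,3,12]
j=2: 5≤12, i=1, swap(1,2) ⇒ [6,5,13,11,10,2,4,9,7,3,12]
j=3: 11≤12, i=2, swap(2,3) ⇒ [6,5,11,13,10,2,4,9,7,3,12]
j=4: 10≤12, i=3, swap(3,4) ⇒ [6,5,11,10,13,2,4,9,7,3,12]
j=5: 2≤12, i=4, swap(4,5) ⇒ [6,5,11,10,2,13,4,9,7,3,12]
j=6: 4≤12, i=5, swap(5,6) ⇒ [6,5,11,10,2,4,13,9,7,3,12]
j=7: 9≤12, i=6, swap(6,7) ⇒ [6,5,11,10,2,4,9,13,7,3,12]
j=8: 7≤12, i=7, swap(7,8) ⇒ [6,5,11,10,2,4,9,7,13,3,12]
j=9: 3≤12, i=8, swap(8,9) ⇒ [6,5,11,10,2,4,9,7,3,13,12]
swap(9,10) ⇒ [6,5,11,10,2,4,9,7,3,12,13]; return 9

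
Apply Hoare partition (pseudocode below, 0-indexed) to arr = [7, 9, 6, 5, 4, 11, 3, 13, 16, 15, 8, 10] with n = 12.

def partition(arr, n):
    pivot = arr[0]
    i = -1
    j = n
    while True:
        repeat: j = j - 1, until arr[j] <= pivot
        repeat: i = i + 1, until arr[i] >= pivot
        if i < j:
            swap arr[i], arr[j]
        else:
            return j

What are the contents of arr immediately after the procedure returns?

[3, 4, 6, 5, 9, 11, 7, 13, 16, 15, 8, 10]

pivot = arr[0] = 7; i = -1, j = 12
j→6 (arr[6]=3≤7), i→0 (arr[0]=7≥7); i<j, swap → [3, 9, 6, 5, 4, 11, 7, 13, 16, 15, 8, 10]
j→4 (arr[4]=4≤7), i→1 (arr[1]=9≥7); i<j, swap → [3, 4, 6, 5, 9, 11, 7, 13, 16, 15, 8, 10]
j→3, i→4; i≥j, return j=3. arr = [3, 4, 6, 5, 9, 11, 7, 13, 16, 15, 8, 10]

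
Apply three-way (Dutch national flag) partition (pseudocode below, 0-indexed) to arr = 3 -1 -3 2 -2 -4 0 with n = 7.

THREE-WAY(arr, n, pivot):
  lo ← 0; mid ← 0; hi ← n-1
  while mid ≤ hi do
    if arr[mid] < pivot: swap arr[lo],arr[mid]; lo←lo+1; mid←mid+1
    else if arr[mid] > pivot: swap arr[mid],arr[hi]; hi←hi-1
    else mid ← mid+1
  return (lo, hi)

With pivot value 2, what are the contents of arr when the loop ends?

pivot = 2; lo=0, mid=0, hi=6
arr[mid]=3>2: swap arr[0],arr[6]; hi=5 → 0 -1 -3 2 -2 -4 3
arr[mid]=0<2: swap arr[0],arr[0]; lo=1,mid=1 → 0 -1 -3 2 -2 -4 3
arr[mid]=-1<2: swap arr[1],arr[1]; lo=2,mid=2 → 0 -1 -3 2 -2 -4 3
arr[mid]=-3<2: swap arr[2],arr[2]; lo=3,mid=3 → 0 -1 -3 2 -2 -4 3
arr[mid]=2=2: mid=4
arr[mid]=-2<2: swap arr[3],arr[4]; lo=4,mid=5 → 0 -1 -3 -2 2 -4 3
arr[mid]=-4<2: swap arr[4],arr[5]; lo=5,mid=6 → 0 -1 -3 -2 -4 2 3
end: lo=5, hi=5; arr = 0 -1 -3 -2 -4 2 3

0 -1 -3 -2 -4 2 3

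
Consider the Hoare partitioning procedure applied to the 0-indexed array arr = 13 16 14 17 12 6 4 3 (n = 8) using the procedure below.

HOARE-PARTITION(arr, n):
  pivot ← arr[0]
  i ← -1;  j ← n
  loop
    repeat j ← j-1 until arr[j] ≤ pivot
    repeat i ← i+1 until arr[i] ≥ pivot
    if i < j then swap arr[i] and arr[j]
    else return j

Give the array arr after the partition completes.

3 4 6 12 17 14 16 13

pivot=13
j stops at 7 (3), i stops at 0 (13); swap ⇒ 3 16 14 17 12 6 4 13
j stops at 6 (4), i stops at 1 (16); swap ⇒ 3 4 14 17 12 6 16 13
j stops at 5 (6), i stops at 2 (14); swap ⇒ 3 4 6 17 12 14 16 13
j stops at 4 (12), i stops at 3 (17); swap ⇒ 3 4 6 12 17 14 16 13
j stops at 3, i stops at 4; i≥j ⇒ return 3. arr=3 4 6 12 17 14 16 13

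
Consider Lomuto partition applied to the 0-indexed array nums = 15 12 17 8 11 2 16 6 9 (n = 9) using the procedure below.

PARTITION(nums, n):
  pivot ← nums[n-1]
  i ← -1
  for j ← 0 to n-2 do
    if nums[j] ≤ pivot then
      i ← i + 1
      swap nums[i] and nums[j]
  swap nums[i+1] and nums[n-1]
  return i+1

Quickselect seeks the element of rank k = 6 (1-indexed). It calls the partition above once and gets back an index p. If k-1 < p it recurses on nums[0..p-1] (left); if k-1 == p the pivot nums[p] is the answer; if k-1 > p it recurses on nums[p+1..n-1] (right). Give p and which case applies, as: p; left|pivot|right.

3; right

pivot=9, i=-1
j=0: 15>9, skip
j=1: 12>9, skip
j=2: 17>9, skip
j=3: 8≤9, i=0, swap(0,3) ⇒ 8 12 17 15 11 2 16 6 9
j=4: 11>9, skip
j=5: 2≤9, i=1, swap(1,5) ⇒ 8 2 17 15 11 12 16 6 9
j=6: 16>9, skip
j=7: 6≤9, i=2, swap(2,7) ⇒ 8 2 6 15 11 12 16 17 9
swap(3,8) ⇒ 8 2 6 9 11 12 16 17 15; return 3
p = 3; k-1 = 5 > 3 ⇒ right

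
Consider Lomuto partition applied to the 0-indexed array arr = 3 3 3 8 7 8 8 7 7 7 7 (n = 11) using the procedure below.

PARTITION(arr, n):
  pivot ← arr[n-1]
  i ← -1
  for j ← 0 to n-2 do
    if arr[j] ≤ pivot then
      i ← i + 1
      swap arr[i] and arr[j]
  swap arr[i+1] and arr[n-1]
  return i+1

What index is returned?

pivot=7, i=-1
j=0: 3≤7, i=0, swap(0,0) ⇒ 3 3 3 8 7 8 8 7 7 7 7
j=1: 3≤7, i=1, swap(1,1) ⇒ 3 3 3 8 7 8 8 7 7 7 7
j=2: 3≤7, i=2, swap(2,2) ⇒ 3 3 3 8 7 8 8 7 7 7 7
j=3: 8>7, skip
j=4: 7≤7, i=3, swap(3,4) ⇒ 3 3 3 7 8 8 8 7 7 7 7
j=5: 8>7, skip
j=6: 8>7, skip
j=7: 7≤7, i=4, swap(4,7) ⇒ 3 3 3 7 7 8 8 8 7 7 7
j=8: 7≤7, i=5, swap(5,8) ⇒ 3 3 3 7 7 7 8 8 8 7 7
j=9: 7≤7, i=6, swap(6,9) ⇒ 3 3 3 7 7 7 7 8 8 8 7
swap(7,10) ⇒ 3 3 3 7 7 7 7 7 8 8 8; return 7

7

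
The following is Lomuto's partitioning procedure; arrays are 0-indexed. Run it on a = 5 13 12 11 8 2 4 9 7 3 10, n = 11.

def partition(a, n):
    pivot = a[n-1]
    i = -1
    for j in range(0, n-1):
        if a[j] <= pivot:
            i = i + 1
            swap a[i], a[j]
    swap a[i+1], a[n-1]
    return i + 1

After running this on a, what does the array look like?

pivot=10, i=-1
j=0: 5≤10, i=0, swap(0,0) ⇒ 5 13 12 11 8 2 4 9 7 3 10
j=1: 13>10, skip
j=2: 12>10, skip
j=3: 11>10, skip
j=4: 8≤10, i=1, swap(1,4) ⇒ 5 8 12 11 13 2 4 9 7 3 10
j=5: 2≤10, i=2, swap(2,5) ⇒ 5 8 2 11 13 12 4 9 7 3 10
j=6: 4≤10, i=3, swap(3,6) ⇒ 5 8 2 4 13 12 11 9 7 3 10
j=7: 9≤10, i=4, swap(4,7) ⇒ 5 8 2 4 9 12 11 13 7 3 10
j=8: 7≤10, i=5, swap(5,8) ⇒ 5 8 2 4 9 7 11 13 12 3 10
j=9: 3≤10, i=6, swap(6,9) ⇒ 5 8 2 4 9 7 3 13 12 11 10
swap(7,10) ⇒ 5 8 2 4 9 7 3 10 12 11 13; return 7

5 8 2 4 9 7 3 10 12 11 13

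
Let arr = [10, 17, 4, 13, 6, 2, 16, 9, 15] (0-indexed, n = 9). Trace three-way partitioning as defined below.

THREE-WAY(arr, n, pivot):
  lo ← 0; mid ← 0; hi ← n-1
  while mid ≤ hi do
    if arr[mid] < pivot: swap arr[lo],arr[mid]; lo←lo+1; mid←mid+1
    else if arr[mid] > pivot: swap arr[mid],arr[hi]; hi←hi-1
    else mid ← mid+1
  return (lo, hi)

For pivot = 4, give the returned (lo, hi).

(1, 1)

pivot = 4; lo=0, mid=0, hi=8
arr[mid]=10>4: swap arr[0],arr[8]; hi=7 → [15, 17, 4, 13, 6, 2, 16, 9, 10]
arr[mid]=15>4: swap arr[0],arr[7]; hi=6 → [9, 17, 4, 13, 6, 2, 16, 15, 10]
arr[mid]=9>4: swap arr[0],arr[6]; hi=5 → [16, 17, 4, 13, 6, 2, 9, 15, 10]
arr[mid]=16>4: swap arr[0],arr[5]; hi=4 → [2, 17, 4, 13, 6, 16, 9, 15, 10]
arr[mid]=2<4: swap arr[0],arr[0]; lo=1,mid=1 → [2, 17, 4, 13, 6, 16, 9, 15, 10]
arr[mid]=17>4: swap arr[1],arr[4]; hi=3 → [2, 6, 4, 13, 17, 16, 9, 15, 10]
arr[mid]=6>4: swap arr[1],arr[3]; hi=2 → [2, 13, 4, 6, 17, 16, 9, 15, 10]
arr[mid]=13>4: swap arr[1],arr[2]; hi=1 → [2, 4, 13, 6, 17, 16, 9, 15, 10]
arr[mid]=4=4: mid=2
end: lo=1, hi=1; arr = [2, 4, 13, 6, 17, 16, 9, 15, 10]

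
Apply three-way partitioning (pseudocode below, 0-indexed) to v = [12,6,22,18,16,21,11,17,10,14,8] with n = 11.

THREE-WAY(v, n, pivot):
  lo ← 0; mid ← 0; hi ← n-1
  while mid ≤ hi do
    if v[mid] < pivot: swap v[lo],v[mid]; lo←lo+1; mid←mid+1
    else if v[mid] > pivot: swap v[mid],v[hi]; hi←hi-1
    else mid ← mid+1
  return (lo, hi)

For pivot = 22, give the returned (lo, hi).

pivot = 22; lo=0, mid=0, hi=10
v[mid]=12<22: swap v[0],v[0]; lo=1,mid=1 → [12,6,22,18,16,21,11,17,10,14,8]
v[mid]=6<22: swap v[1],v[1]; lo=2,mid=2 → [12,6,22,18,16,21,11,17,10,14,8]
v[mid]=22=22: mid=3
v[mid]=18<22: swap v[2],v[3]; lo=3,mid=4 → [12,6,18,22,16,21,11,17,10,14,8]
v[mid]=16<22: swap v[3],v[4]; lo=4,mid=5 → [12,6,18,16,22,21,11,17,10,14,8]
v[mid]=21<22: swap v[4],v[5]; lo=5,mid=6 → [12,6,18,16,21,22,11,17,10,14,8]
v[mid]=11<22: swap v[5],v[6]; lo=6,mid=7 → [12,6,18,16,21,11,22,17,10,14,8]
v[mid]=17<22: swap v[6],v[7]; lo=7,mid=8 → [12,6,18,16,21,11,17,22,10,14,8]
v[mid]=10<22: swap v[7],v[8]; lo=8,mid=9 → [12,6,18,16,21,11,17,10,22,14,8]
v[mid]=14<22: swap v[8],v[9]; lo=9,mid=10 → [12,6,18,16,21,11,17,10,14,22,8]
v[mid]=8<22: swap v[9],v[10]; lo=10,mid=11 → [12,6,18,16,21,11,17,10,14,8,22]
end: lo=10, hi=10; v = [12,6,18,16,21,11,17,10,14,8,22]

(10, 10)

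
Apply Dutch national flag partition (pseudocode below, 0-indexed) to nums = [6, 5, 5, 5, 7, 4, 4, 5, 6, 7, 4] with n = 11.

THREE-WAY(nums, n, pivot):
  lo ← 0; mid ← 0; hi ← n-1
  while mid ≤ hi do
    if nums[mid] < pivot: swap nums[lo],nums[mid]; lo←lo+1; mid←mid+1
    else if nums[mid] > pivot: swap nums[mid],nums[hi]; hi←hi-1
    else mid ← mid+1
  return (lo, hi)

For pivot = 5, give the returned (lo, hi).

(3, 6)

pivot = 5; lo=0, mid=0, hi=10
nums[mid]=6>5: swap nums[0],nums[10]; hi=9 → [4, 5, 5, 5, 7, 4, 4, 5, 6, 7, 6]
nums[mid]=4<5: swap nums[0],nums[0]; lo=1,mid=1 → [4, 5, 5, 5, 7, 4, 4, 5, 6, 7, 6]
nums[mid]=5=5: mid=2
nums[mid]=5=5: mid=3
nums[mid]=5=5: mid=4
nums[mid]=7>5: swap nums[4],nums[9]; hi=8 → [4, 5, 5, 5, 7, 4, 4, 5, 6, 7, 6]
nums[mid]=7>5: swap nums[4],nums[8]; hi=7 → [4, 5, 5, 5, 6, 4, 4, 5, 7, 7, 6]
nums[mid]=6>5: swap nums[4],nums[7]; hi=6 → [4, 5, 5, 5, 5, 4, 4, 6, 7, 7, 6]
nums[mid]=5=5: mid=5
nums[mid]=4<5: swap nums[1],nums[5]; lo=2,mid=6 → [4, 4, 5, 5, 5, 5, 4, 6, 7, 7, 6]
nums[mid]=4<5: swap nums[2],nums[6]; lo=3,mid=7 → [4, 4, 4, 5, 5, 5, 5, 6, 7, 7, 6]
end: lo=3, hi=6; nums = [4, 4, 4, 5, 5, 5, 5, 6, 7, 7, 6]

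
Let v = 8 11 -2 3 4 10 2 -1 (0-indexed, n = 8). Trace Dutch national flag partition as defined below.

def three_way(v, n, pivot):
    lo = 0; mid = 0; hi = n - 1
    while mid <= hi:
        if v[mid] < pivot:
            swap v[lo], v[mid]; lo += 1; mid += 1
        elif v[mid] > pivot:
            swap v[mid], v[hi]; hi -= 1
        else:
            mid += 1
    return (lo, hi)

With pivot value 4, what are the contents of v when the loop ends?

-1 2 -2 3 4 10 11 8

pivot = 4; lo=0, mid=0, hi=7
v[mid]=8>4: swap v[0],v[7]; hi=6 → -1 11 -2 3 4 10 2 8
v[mid]=-1<4: swap v[0],v[0]; lo=1,mid=1 → -1 11 -2 3 4 10 2 8
v[mid]=11>4: swap v[1],v[6]; hi=5 → -1 2 -2 3 4 10 11 8
v[mid]=2<4: swap v[1],v[1]; lo=2,mid=2 → -1 2 -2 3 4 10 11 8
v[mid]=-2<4: swap v[2],v[2]; lo=3,mid=3 → -1 2 -2 3 4 10 11 8
v[mid]=3<4: swap v[3],v[3]; lo=4,mid=4 → -1 2 -2 3 4 10 11 8
v[mid]=4=4: mid=5
v[mid]=10>4: swap v[5],v[5]; hi=4 → -1 2 -2 3 4 10 11 8
end: lo=4, hi=4; v = -1 2 -2 3 4 10 11 8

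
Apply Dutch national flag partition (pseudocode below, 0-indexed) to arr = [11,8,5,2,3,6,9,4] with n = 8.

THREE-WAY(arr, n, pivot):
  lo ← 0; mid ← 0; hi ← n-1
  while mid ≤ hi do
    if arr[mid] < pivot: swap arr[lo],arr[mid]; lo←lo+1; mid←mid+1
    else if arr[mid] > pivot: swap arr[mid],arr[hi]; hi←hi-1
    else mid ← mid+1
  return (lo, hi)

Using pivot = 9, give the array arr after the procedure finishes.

[4,8,5,2,3,6,9,11]

pivot = 9; lo=0, mid=0, hi=7
arr[mid]=11>9: swap arr[0],arr[7]; hi=6 → [4,8,5,2,3,6,9,11]
arr[mid]=4<9: swap arr[0],arr[0]; lo=1,mid=1 → [4,8,5,2,3,6,9,11]
arr[mid]=8<9: swap arr[1],arr[1]; lo=2,mid=2 → [4,8,5,2,3,6,9,11]
arr[mid]=5<9: swap arr[2],arr[2]; lo=3,mid=3 → [4,8,5,2,3,6,9,11]
arr[mid]=2<9: swap arr[3],arr[3]; lo=4,mid=4 → [4,8,5,2,3,6,9,11]
arr[mid]=3<9: swap arr[4],arr[4]; lo=5,mid=5 → [4,8,5,2,3,6,9,11]
arr[mid]=6<9: swap arr[5],arr[5]; lo=6,mid=6 → [4,8,5,2,3,6,9,11]
arr[mid]=9=9: mid=7
end: lo=6, hi=6; arr = [4,8,5,2,3,6,9,11]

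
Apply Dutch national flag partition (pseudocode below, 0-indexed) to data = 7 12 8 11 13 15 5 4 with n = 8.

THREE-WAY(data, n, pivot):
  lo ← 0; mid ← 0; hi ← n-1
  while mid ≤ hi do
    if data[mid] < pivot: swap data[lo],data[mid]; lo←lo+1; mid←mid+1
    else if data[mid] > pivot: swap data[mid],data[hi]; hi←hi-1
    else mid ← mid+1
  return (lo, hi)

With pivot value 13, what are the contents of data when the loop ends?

pivot = 13; lo=0, mid=0, hi=7
data[mid]=7<13: swap data[0],data[0]; lo=1,mid=1 → 7 12 8 11 13 15 5 4
data[mid]=12<13: swap data[1],data[1]; lo=2,mid=2 → 7 12 8 11 13 15 5 4
data[mid]=8<13: swap data[2],data[2]; lo=3,mid=3 → 7 12 8 11 13 15 5 4
data[mid]=11<13: swap data[3],data[3]; lo=4,mid=4 → 7 12 8 11 13 15 5 4
data[mid]=13=13: mid=5
data[mid]=15>13: swap data[5],data[7]; hi=6 → 7 12 8 11 13 4 5 15
data[mid]=4<13: swap data[4],data[5]; lo=5,mid=6 → 7 12 8 11 4 13 5 15
data[mid]=5<13: swap data[5],data[6]; lo=6,mid=7 → 7 12 8 11 4 5 13 15
end: lo=6, hi=6; data = 7 12 8 11 4 5 13 15

7 12 8 11 4 5 13 15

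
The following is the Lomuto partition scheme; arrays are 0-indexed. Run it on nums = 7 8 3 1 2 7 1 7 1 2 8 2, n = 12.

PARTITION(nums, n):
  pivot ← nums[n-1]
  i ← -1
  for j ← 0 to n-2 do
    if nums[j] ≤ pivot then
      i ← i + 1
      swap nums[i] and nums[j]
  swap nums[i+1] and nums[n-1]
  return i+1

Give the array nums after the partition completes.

1 2 1 1 2 2 3 7 7 8 8 7

pivot = nums[11] = 2; i = -1
j=0: nums[0]=7 > 2 → no swap
j=1: nums[1]=8 > 2 → no swap
j=2: nums[2]=3 > 2 → no swap
j=3: nums[3]=1 ≤ 2 → i=0, swap nums[0],nums[3] → 1 8 3 7 2 7 1 7 1 2 8 2
j=4: nums[4]=2 ≤ 2 → i=1, swap nums[1],nums[4] → 1 2 3 7 8 7 1 7 1 2 8 2
j=5: nums[5]=7 > 2 → no swap
j=6: nums[6]=1 ≤ 2 → i=2, swap nums[2],nums[6] → 1 2 1 7 8 7 3 7 1 2 8 2
j=7: nums[7]=7 > 2 → no swap
j=8: nums[8]=1 ≤ 2 → i=3, swap nums[3],nums[8] → 1 2 1 1 8 7 3 7 7 2 8 2
j=9: nums[9]=2 ≤ 2 → i=4, swap nums[4],nums[9] → 1 2 1 1 2 7 3 7 7 8 8 2
j=10: nums[10]=8 > 2 → no swap
final swap nums[5],nums[11] → 1 2 1 1 2 2 3 7 7 8 8 7; return 5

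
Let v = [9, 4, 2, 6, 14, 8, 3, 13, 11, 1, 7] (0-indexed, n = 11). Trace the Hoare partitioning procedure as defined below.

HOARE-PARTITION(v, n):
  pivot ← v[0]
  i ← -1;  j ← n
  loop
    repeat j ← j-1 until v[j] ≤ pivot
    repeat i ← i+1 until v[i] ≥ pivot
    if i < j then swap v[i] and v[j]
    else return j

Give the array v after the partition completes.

[7, 4, 2, 6, 1, 8, 3, 13, 11, 14, 9]

pivot=9
j stops at 10 (7), i stops at 0 (9); swap ⇒ [7, 4, 2, 6, 14, 8, 3, 13, 11, 1, 9]
j stops at 9 (1), i stops at 4 (14); swap ⇒ [7, 4, 2, 6, 1, 8, 3, 13, 11, 14, 9]
j stops at 6, i stops at 7; i≥j ⇒ return 6. v=[7, 4, 2, 6, 1, 8, 3, 13, 11, 14, 9]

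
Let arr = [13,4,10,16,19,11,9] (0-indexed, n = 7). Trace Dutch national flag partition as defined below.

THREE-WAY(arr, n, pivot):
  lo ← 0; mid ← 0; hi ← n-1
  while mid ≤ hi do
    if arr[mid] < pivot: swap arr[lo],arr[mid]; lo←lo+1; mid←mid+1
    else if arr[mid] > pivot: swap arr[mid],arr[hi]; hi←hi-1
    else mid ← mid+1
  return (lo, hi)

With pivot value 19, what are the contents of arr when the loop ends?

[13,4,10,16,11,9,19]

pivot = 19; lo=0, mid=0, hi=6
arr[mid]=13<19: swap arr[0],arr[0]; lo=1,mid=1 → [13,4,10,16,19,11,9]
arr[mid]=4<19: swap arr[1],arr[1]; lo=2,mid=2 → [13,4,10,16,19,11,9]
arr[mid]=10<19: swap arr[2],arr[2]; lo=3,mid=3 → [13,4,10,16,19,11,9]
arr[mid]=16<19: swap arr[3],arr[3]; lo=4,mid=4 → [13,4,10,16,19,11,9]
arr[mid]=19=19: mid=5
arr[mid]=11<19: swap arr[4],arr[5]; lo=5,mid=6 → [13,4,10,16,11,19,9]
arr[mid]=9<19: swap arr[5],arr[6]; lo=6,mid=7 → [13,4,10,16,11,9,19]
end: lo=6, hi=6; arr = [13,4,10,16,11,9,19]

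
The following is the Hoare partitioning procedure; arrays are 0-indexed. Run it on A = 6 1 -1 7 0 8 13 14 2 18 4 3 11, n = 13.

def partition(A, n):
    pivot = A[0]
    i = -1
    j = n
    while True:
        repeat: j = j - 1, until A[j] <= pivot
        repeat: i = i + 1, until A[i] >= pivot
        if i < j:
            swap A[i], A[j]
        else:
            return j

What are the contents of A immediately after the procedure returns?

3 1 -1 4 0 2 13 14 8 18 7 6 11

pivot = A[0] = 6; i = -1, j = 13
j→11 (A[11]=3≤6), i→0 (A[0]=6≥6); i<j, swap → 3 1 -1 7 0 8 13 14 2 18 4 6 11
j→10 (A[10]=4≤6), i→3 (A[3]=7≥6); i<j, swap → 3 1 -1 4 0 8 13 14 2 18 7 6 11
j→8 (A[8]=2≤6), i→5 (A[5]=8≥6); i<j, swap → 3 1 -1 4 0 2 13 14 8 18 7 6 11
j→5, i→6; i≥j, return j=5. A = 3 1 -1 4 0 2 13 14 8 18 7 6 11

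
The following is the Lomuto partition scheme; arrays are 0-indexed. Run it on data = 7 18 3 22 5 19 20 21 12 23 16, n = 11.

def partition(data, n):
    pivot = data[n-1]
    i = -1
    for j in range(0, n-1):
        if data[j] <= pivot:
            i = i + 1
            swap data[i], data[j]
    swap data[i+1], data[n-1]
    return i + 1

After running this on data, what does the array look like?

7 3 5 12 16 19 20 21 22 23 18

pivot = data[10] = 16; i = -1
j=0: data[0]=7 ≤ 16 → i=0, swap data[0],data[0] (no change) → 7 18 3 22 5 19 20 21 12 23 16
j=1: data[1]=18 > 16 → no swap
j=2: data[2]=3 ≤ 16 → i=1, swap data[1],data[2] → 7 3 18 22 5 19 20 21 12 23 16
j=3: data[3]=22 > 16 → no swap
j=4: data[4]=5 ≤ 16 → i=2, swap data[2],data[4] → 7 3 5 22 18 19 20 21 12 23 16
j=5: data[5]=19 > 16 → no swap
j=6: data[6]=20 > 16 → no swap
j=7: data[7]=21 > 16 → no swap
j=8: data[8]=12 ≤ 16 → i=3, swap data[3],data[8] → 7 3 5 12 18 19 20 21 22 23 16
j=9: data[9]=23 > 16 → no swap
final swap data[4],data[10] → 7 3 5 12 16 19 20 21 22 23 18; return 4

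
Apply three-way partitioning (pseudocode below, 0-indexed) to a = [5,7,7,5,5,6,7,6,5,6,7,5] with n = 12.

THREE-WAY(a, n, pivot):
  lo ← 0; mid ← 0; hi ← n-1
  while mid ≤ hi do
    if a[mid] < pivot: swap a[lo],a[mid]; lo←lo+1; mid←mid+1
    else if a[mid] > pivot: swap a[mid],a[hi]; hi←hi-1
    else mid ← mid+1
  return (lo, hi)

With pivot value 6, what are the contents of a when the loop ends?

lo=0 mid=0 hi=11
5<6: swap(0,0), lo=1 mid=1 ⇒ [5,7,7,5,5,6,7,6,5,6,7,5]
7>6: swap(1,11), hi=10 ⇒ [5,5,7,5,5,6,7,6,5,6,7,7]
5<6: swap(1,1), lo=2 mid=2 ⇒ [5,5,7,5,5,6,7,6,5,6,7,7]
7>6: swap(2,10), hi=9 ⇒ [5,5,7,5,5,6,7,6,5,6,7,7]
7>6: swap(2,9), hi=8 ⇒ [5,5,6,5,5,6,7,6,5,7,7,7]
6=6: mid=3
5<6: swap(2,3), lo=3 mid=4 ⇒ [5,5,5,6,5,6,7,6,5,7,7,7]
5<6: swap(3,4), lo=4 mid=5 ⇒ [5,5,5,5,6,6,7,6,5,7,7,7]
6=6: mid=6
7>6: swap(6,8), hi=7 ⇒ [5,5,5,5,6,6,5,6,7,7,7,7]
5<6: swap(4,6), lo=5 mid=7 ⇒ [5,5,5,5,5,6,6,6,7,7,7,7]
6=6: mid=8
done. lo=5 hi=7; a=[5,5,5,5,5,6,6,6,7,7,7,7]

[5,5,5,5,5,6,6,6,7,7,7,7]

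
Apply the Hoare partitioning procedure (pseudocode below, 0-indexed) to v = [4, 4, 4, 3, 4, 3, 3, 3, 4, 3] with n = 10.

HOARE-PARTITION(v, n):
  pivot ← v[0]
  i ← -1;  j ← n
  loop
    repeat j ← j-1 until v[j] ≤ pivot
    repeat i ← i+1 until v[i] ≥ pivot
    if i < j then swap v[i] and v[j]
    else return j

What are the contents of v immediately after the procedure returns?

[3, 4, 3, 3, 3, 3, 4, 4, 4, 4]

pivot=4
j stops at 9 (3), i stops at 0 (4); swap ⇒ [3, 4, 4, 3, 4, 3, 3, 3, 4, 4]
j stops at 8 (4), i stops at 1 (4); swap ⇒ [3, 4, 4, 3, 4, 3, 3, 3, 4, 4]
j stops at 7 (3), i stops at 2 (4); swap ⇒ [3, 4, 3, 3, 4, 3, 3, 4, 4, 4]
j stops at 6 (3), i stops at 4 (4); swap ⇒ [3, 4, 3, 3, 3, 3, 4, 4, 4, 4]
j stops at 5, i stops at 6; i≥j ⇒ return 5. v=[3, 4, 3, 3, 3, 3, 4, 4, 4, 4]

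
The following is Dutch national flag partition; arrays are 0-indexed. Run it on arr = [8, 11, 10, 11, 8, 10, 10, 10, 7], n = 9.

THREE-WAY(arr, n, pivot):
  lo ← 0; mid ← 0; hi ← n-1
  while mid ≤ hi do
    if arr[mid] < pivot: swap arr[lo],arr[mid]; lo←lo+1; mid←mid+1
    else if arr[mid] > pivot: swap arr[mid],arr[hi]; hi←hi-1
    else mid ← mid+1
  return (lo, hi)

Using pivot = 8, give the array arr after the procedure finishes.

lo=0 mid=0 hi=8
8=8: mid=1
11>8: swap(1,8), hi=7 ⇒ [8, 7, 10, 11, 8, 10, 10, 10, 11]
7<8: swap(0,1), lo=1 mid=2 ⇒ [7, 8, 10, 11, 8, 10, 10, 10, 11]
10>8: swap(2,7), hi=6 ⇒ [7, 8, 10, 11, 8, 10, 10, 10, 11]
10>8: swap(2,6), hi=5 ⇒ [7, 8, 10, 11, 8, 10, 10, 10, 11]
10>8: swap(2,5), hi=4 ⇒ [7, 8, 10, 11, 8, 10, 10, 10, 11]
10>8: swap(2,4), hi=3 ⇒ [7, 8, 8, 11, 10, 10, 10, 10, 11]
8=8: mid=3
11>8: swap(3,3), hi=2 ⇒ [7, 8, 8, 11, 10, 10, 10, 10, 11]
done. lo=1 hi=2; arr=[7, 8, 8, 11, 10, 10, 10, 10, 11]

[7, 8, 8, 11, 10, 10, 10, 10, 11]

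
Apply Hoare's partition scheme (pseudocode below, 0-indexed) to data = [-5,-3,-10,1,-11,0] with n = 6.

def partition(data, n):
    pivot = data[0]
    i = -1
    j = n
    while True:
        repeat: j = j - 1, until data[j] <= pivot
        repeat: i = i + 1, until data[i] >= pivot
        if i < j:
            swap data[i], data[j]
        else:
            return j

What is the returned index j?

1

pivot = data[0] = -5; i = -1, j = 6
j→4 (data[4]=-11≤-5), i→0 (data[0]=-5≥-5); i<j, swap → [-11,-3,-10,1,-5,0]
j→2 (data[2]=-10≤-5), i→1 (data[1]=-3≥-5); i<j, swap → [-11,-10,-3,1,-5,0]
j→1, i→2; i≥j, return j=1. data = [-11,-10,-3,1,-5,0]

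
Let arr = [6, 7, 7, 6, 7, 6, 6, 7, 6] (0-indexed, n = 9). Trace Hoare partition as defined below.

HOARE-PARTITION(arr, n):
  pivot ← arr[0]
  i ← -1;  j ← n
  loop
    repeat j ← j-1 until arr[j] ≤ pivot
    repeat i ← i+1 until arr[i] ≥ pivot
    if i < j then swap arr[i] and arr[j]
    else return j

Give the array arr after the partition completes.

[6, 6, 6, 6, 7, 7, 7, 7, 6]

pivot = arr[0] = 6; i = -1, j = 9
j→8 (arr[8]=6≤6), i→0 (arr[0]=6≥6); i<j, swap → [6, 7, 7, 6, 7, 6, 6, 7, 6]
j→6 (arr[6]=6≤6), i→1 (arr[1]=7≥6); i<j, swap → [6, 6, 7, 6, 7, 6, 7, 7, 6]
j→5 (arr[5]=6≤6), i→2 (arr[2]=7≥6); i<j, swap → [6, 6, 6, 6, 7, 7, 7, 7, 6]
j→3, i→3; i≥j, return j=3. arr = [6, 6, 6, 6, 7, 7, 7, 7, 6]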